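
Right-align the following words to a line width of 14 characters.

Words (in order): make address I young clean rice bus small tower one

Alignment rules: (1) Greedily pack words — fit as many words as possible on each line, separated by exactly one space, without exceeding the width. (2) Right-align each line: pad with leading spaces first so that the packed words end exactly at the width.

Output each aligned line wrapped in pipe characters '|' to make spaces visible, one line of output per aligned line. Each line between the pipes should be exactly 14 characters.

Line 1: ['make', 'address', 'I'] (min_width=14, slack=0)
Line 2: ['young', 'clean'] (min_width=11, slack=3)
Line 3: ['rice', 'bus', 'small'] (min_width=14, slack=0)
Line 4: ['tower', 'one'] (min_width=9, slack=5)

Answer: |make address I|
|   young clean|
|rice bus small|
|     tower one|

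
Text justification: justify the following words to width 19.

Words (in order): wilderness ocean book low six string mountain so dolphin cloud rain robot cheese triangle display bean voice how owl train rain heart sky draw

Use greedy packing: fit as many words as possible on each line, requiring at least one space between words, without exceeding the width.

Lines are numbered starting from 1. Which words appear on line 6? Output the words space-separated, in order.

Line 1: ['wilderness', 'ocean'] (min_width=16, slack=3)
Line 2: ['book', 'low', 'six', 'string'] (min_width=19, slack=0)
Line 3: ['mountain', 'so', 'dolphin'] (min_width=19, slack=0)
Line 4: ['cloud', 'rain', 'robot'] (min_width=16, slack=3)
Line 5: ['cheese', 'triangle'] (min_width=15, slack=4)
Line 6: ['display', 'bean', 'voice'] (min_width=18, slack=1)
Line 7: ['how', 'owl', 'train', 'rain'] (min_width=18, slack=1)
Line 8: ['heart', 'sky', 'draw'] (min_width=14, slack=5)

Answer: display bean voice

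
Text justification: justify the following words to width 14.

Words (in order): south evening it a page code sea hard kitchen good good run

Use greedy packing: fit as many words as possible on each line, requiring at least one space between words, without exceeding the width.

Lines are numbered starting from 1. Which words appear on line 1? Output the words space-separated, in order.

Answer: south evening

Derivation:
Line 1: ['south', 'evening'] (min_width=13, slack=1)
Line 2: ['it', 'a', 'page', 'code'] (min_width=14, slack=0)
Line 3: ['sea', 'hard'] (min_width=8, slack=6)
Line 4: ['kitchen', 'good'] (min_width=12, slack=2)
Line 5: ['good', 'run'] (min_width=8, slack=6)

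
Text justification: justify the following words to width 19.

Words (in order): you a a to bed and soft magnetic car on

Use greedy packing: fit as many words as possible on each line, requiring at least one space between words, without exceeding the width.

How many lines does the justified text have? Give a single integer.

Answer: 3

Derivation:
Line 1: ['you', 'a', 'a', 'to', 'bed', 'and'] (min_width=18, slack=1)
Line 2: ['soft', 'magnetic', 'car'] (min_width=17, slack=2)
Line 3: ['on'] (min_width=2, slack=17)
Total lines: 3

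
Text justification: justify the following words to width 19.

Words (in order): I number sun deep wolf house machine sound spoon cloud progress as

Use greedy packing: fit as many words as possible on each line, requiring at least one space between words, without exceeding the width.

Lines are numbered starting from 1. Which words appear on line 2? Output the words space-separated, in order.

Line 1: ['I', 'number', 'sun', 'deep'] (min_width=17, slack=2)
Line 2: ['wolf', 'house', 'machine'] (min_width=18, slack=1)
Line 3: ['sound', 'spoon', 'cloud'] (min_width=17, slack=2)
Line 4: ['progress', 'as'] (min_width=11, slack=8)

Answer: wolf house machine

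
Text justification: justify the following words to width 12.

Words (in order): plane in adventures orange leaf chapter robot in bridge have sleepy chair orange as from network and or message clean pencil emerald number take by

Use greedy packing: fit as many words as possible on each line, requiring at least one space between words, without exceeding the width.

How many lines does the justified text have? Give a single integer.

Line 1: ['plane', 'in'] (min_width=8, slack=4)
Line 2: ['adventures'] (min_width=10, slack=2)
Line 3: ['orange', 'leaf'] (min_width=11, slack=1)
Line 4: ['chapter'] (min_width=7, slack=5)
Line 5: ['robot', 'in'] (min_width=8, slack=4)
Line 6: ['bridge', 'have'] (min_width=11, slack=1)
Line 7: ['sleepy', 'chair'] (min_width=12, slack=0)
Line 8: ['orange', 'as'] (min_width=9, slack=3)
Line 9: ['from', 'network'] (min_width=12, slack=0)
Line 10: ['and', 'or'] (min_width=6, slack=6)
Line 11: ['message'] (min_width=7, slack=5)
Line 12: ['clean', 'pencil'] (min_width=12, slack=0)
Line 13: ['emerald'] (min_width=7, slack=5)
Line 14: ['number', 'take'] (min_width=11, slack=1)
Line 15: ['by'] (min_width=2, slack=10)
Total lines: 15

Answer: 15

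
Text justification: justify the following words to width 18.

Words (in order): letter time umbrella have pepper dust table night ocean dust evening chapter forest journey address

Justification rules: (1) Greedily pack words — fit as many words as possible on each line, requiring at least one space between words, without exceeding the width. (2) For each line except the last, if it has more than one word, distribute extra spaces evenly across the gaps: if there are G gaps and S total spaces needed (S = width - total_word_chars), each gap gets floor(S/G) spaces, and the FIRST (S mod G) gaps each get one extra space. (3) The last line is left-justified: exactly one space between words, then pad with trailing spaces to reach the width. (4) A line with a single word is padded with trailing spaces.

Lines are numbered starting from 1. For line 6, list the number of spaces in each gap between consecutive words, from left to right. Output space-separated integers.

Answer: 5

Derivation:
Line 1: ['letter', 'time'] (min_width=11, slack=7)
Line 2: ['umbrella', 'have'] (min_width=13, slack=5)
Line 3: ['pepper', 'dust', 'table'] (min_width=17, slack=1)
Line 4: ['night', 'ocean', 'dust'] (min_width=16, slack=2)
Line 5: ['evening', 'chapter'] (min_width=15, slack=3)
Line 6: ['forest', 'journey'] (min_width=14, slack=4)
Line 7: ['address'] (min_width=7, slack=11)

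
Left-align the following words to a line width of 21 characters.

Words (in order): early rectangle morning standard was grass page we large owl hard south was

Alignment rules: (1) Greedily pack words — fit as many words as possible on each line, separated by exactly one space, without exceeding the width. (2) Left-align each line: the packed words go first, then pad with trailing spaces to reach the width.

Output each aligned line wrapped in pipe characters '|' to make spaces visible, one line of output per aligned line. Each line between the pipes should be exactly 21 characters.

Line 1: ['early', 'rectangle'] (min_width=15, slack=6)
Line 2: ['morning', 'standard', 'was'] (min_width=20, slack=1)
Line 3: ['grass', 'page', 'we', 'large'] (min_width=19, slack=2)
Line 4: ['owl', 'hard', 'south', 'was'] (min_width=18, slack=3)

Answer: |early rectangle      |
|morning standard was |
|grass page we large  |
|owl hard south was   |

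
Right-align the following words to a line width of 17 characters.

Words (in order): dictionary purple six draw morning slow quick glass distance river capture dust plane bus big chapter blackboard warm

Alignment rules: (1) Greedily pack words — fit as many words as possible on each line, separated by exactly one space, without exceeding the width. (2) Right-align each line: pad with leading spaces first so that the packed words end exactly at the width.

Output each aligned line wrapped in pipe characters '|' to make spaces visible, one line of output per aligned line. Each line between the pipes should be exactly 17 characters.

Line 1: ['dictionary', 'purple'] (min_width=17, slack=0)
Line 2: ['six', 'draw', 'morning'] (min_width=16, slack=1)
Line 3: ['slow', 'quick', 'glass'] (min_width=16, slack=1)
Line 4: ['distance', 'river'] (min_width=14, slack=3)
Line 5: ['capture', 'dust'] (min_width=12, slack=5)
Line 6: ['plane', 'bus', 'big'] (min_width=13, slack=4)
Line 7: ['chapter'] (min_width=7, slack=10)
Line 8: ['blackboard', 'warm'] (min_width=15, slack=2)

Answer: |dictionary purple|
| six draw morning|
| slow quick glass|
|   distance river|
|     capture dust|
|    plane bus big|
|          chapter|
|  blackboard warm|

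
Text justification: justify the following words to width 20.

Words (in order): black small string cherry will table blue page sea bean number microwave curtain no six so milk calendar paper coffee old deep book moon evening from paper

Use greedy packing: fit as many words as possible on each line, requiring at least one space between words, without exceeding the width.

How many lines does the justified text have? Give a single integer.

Answer: 9

Derivation:
Line 1: ['black', 'small', 'string'] (min_width=18, slack=2)
Line 2: ['cherry', 'will', 'table'] (min_width=17, slack=3)
Line 3: ['blue', 'page', 'sea', 'bean'] (min_width=18, slack=2)
Line 4: ['number', 'microwave'] (min_width=16, slack=4)
Line 5: ['curtain', 'no', 'six', 'so'] (min_width=17, slack=3)
Line 6: ['milk', 'calendar', 'paper'] (min_width=19, slack=1)
Line 7: ['coffee', 'old', 'deep', 'book'] (min_width=20, slack=0)
Line 8: ['moon', 'evening', 'from'] (min_width=17, slack=3)
Line 9: ['paper'] (min_width=5, slack=15)
Total lines: 9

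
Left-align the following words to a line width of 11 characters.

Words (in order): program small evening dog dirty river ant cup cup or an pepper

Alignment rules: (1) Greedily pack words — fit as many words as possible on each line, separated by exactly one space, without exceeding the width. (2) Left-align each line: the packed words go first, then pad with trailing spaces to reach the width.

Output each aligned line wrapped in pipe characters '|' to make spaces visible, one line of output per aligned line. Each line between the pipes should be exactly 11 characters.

Answer: |program    |
|small      |
|evening dog|
|dirty river|
|ant cup cup|
|or an      |
|pepper     |

Derivation:
Line 1: ['program'] (min_width=7, slack=4)
Line 2: ['small'] (min_width=5, slack=6)
Line 3: ['evening', 'dog'] (min_width=11, slack=0)
Line 4: ['dirty', 'river'] (min_width=11, slack=0)
Line 5: ['ant', 'cup', 'cup'] (min_width=11, slack=0)
Line 6: ['or', 'an'] (min_width=5, slack=6)
Line 7: ['pepper'] (min_width=6, slack=5)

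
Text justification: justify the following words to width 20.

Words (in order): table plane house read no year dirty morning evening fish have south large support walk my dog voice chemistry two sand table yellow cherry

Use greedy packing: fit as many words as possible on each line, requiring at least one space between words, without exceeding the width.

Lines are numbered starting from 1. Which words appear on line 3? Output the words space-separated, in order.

Answer: morning evening fish

Derivation:
Line 1: ['table', 'plane', 'house'] (min_width=17, slack=3)
Line 2: ['read', 'no', 'year', 'dirty'] (min_width=18, slack=2)
Line 3: ['morning', 'evening', 'fish'] (min_width=20, slack=0)
Line 4: ['have', 'south', 'large'] (min_width=16, slack=4)
Line 5: ['support', 'walk', 'my', 'dog'] (min_width=19, slack=1)
Line 6: ['voice', 'chemistry', 'two'] (min_width=19, slack=1)
Line 7: ['sand', 'table', 'yellow'] (min_width=17, slack=3)
Line 8: ['cherry'] (min_width=6, slack=14)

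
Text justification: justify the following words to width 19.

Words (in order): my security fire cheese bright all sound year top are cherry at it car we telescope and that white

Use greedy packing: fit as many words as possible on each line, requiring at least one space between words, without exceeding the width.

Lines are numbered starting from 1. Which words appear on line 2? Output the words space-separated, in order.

Line 1: ['my', 'security', 'fire'] (min_width=16, slack=3)
Line 2: ['cheese', 'bright', 'all'] (min_width=17, slack=2)
Line 3: ['sound', 'year', 'top', 'are'] (min_width=18, slack=1)
Line 4: ['cherry', 'at', 'it', 'car', 'we'] (min_width=19, slack=0)
Line 5: ['telescope', 'and', 'that'] (min_width=18, slack=1)
Line 6: ['white'] (min_width=5, slack=14)

Answer: cheese bright all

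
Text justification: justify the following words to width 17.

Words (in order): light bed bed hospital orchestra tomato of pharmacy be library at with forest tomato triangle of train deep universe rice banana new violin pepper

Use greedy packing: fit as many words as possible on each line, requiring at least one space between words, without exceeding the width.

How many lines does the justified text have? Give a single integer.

Answer: 10

Derivation:
Line 1: ['light', 'bed', 'bed'] (min_width=13, slack=4)
Line 2: ['hospital'] (min_width=8, slack=9)
Line 3: ['orchestra', 'tomato'] (min_width=16, slack=1)
Line 4: ['of', 'pharmacy', 'be'] (min_width=14, slack=3)
Line 5: ['library', 'at', 'with'] (min_width=15, slack=2)
Line 6: ['forest', 'tomato'] (min_width=13, slack=4)
Line 7: ['triangle', 'of', 'train'] (min_width=17, slack=0)
Line 8: ['deep', 'universe'] (min_width=13, slack=4)
Line 9: ['rice', 'banana', 'new'] (min_width=15, slack=2)
Line 10: ['violin', 'pepper'] (min_width=13, slack=4)
Total lines: 10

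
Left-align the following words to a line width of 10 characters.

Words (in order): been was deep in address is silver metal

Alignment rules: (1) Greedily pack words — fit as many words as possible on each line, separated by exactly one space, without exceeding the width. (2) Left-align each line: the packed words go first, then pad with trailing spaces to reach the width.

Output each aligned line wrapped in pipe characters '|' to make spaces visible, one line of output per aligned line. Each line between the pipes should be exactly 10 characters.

Line 1: ['been', 'was'] (min_width=8, slack=2)
Line 2: ['deep', 'in'] (min_width=7, slack=3)
Line 3: ['address', 'is'] (min_width=10, slack=0)
Line 4: ['silver'] (min_width=6, slack=4)
Line 5: ['metal'] (min_width=5, slack=5)

Answer: |been was  |
|deep in   |
|address is|
|silver    |
|metal     |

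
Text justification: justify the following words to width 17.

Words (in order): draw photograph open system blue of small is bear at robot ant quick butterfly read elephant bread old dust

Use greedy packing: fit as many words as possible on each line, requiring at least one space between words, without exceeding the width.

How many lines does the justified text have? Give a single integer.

Line 1: ['draw', 'photograph'] (min_width=15, slack=2)
Line 2: ['open', 'system', 'blue'] (min_width=16, slack=1)
Line 3: ['of', 'small', 'is', 'bear'] (min_width=16, slack=1)
Line 4: ['at', 'robot', 'ant'] (min_width=12, slack=5)
Line 5: ['quick', 'butterfly'] (min_width=15, slack=2)
Line 6: ['read', 'elephant'] (min_width=13, slack=4)
Line 7: ['bread', 'old', 'dust'] (min_width=14, slack=3)
Total lines: 7

Answer: 7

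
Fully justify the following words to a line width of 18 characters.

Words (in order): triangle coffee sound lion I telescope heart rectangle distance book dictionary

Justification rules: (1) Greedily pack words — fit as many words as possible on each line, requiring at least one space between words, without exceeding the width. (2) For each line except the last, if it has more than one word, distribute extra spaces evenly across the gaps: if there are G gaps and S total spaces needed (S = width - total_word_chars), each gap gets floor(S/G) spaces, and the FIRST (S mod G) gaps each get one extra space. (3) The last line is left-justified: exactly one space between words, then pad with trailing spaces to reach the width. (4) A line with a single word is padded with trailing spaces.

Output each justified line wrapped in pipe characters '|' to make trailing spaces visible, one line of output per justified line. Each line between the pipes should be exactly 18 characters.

Answer: |triangle    coffee|
|sound    lion    I|
|telescope    heart|
|rectangle distance|
|book dictionary   |

Derivation:
Line 1: ['triangle', 'coffee'] (min_width=15, slack=3)
Line 2: ['sound', 'lion', 'I'] (min_width=12, slack=6)
Line 3: ['telescope', 'heart'] (min_width=15, slack=3)
Line 4: ['rectangle', 'distance'] (min_width=18, slack=0)
Line 5: ['book', 'dictionary'] (min_width=15, slack=3)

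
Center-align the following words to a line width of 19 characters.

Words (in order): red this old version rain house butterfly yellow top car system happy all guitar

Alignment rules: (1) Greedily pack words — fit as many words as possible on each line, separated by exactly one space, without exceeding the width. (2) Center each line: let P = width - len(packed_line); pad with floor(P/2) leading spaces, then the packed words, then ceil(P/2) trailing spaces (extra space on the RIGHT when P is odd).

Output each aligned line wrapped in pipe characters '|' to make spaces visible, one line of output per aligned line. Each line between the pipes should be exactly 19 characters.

Answer: |   red this old    |
|version rain house |
| butterfly yellow  |
|  top car system   |
| happy all guitar  |

Derivation:
Line 1: ['red', 'this', 'old'] (min_width=12, slack=7)
Line 2: ['version', 'rain', 'house'] (min_width=18, slack=1)
Line 3: ['butterfly', 'yellow'] (min_width=16, slack=3)
Line 4: ['top', 'car', 'system'] (min_width=14, slack=5)
Line 5: ['happy', 'all', 'guitar'] (min_width=16, slack=3)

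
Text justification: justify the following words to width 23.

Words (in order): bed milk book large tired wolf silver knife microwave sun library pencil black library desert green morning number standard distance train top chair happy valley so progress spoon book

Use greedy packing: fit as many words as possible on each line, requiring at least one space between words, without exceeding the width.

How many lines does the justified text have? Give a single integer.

Answer: 9

Derivation:
Line 1: ['bed', 'milk', 'book', 'large'] (min_width=19, slack=4)
Line 2: ['tired', 'wolf', 'silver', 'knife'] (min_width=23, slack=0)
Line 3: ['microwave', 'sun', 'library'] (min_width=21, slack=2)
Line 4: ['pencil', 'black', 'library'] (min_width=20, slack=3)
Line 5: ['desert', 'green', 'morning'] (min_width=20, slack=3)
Line 6: ['number', 'standard'] (min_width=15, slack=8)
Line 7: ['distance', 'train', 'top'] (min_width=18, slack=5)
Line 8: ['chair', 'happy', 'valley', 'so'] (min_width=21, slack=2)
Line 9: ['progress', 'spoon', 'book'] (min_width=19, slack=4)
Total lines: 9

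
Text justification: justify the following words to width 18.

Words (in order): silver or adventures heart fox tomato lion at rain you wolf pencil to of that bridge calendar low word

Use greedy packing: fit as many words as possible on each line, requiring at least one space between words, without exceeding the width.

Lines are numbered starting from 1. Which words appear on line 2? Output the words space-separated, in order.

Answer: adventures heart

Derivation:
Line 1: ['silver', 'or'] (min_width=9, slack=9)
Line 2: ['adventures', 'heart'] (min_width=16, slack=2)
Line 3: ['fox', 'tomato', 'lion', 'at'] (min_width=18, slack=0)
Line 4: ['rain', 'you', 'wolf'] (min_width=13, slack=5)
Line 5: ['pencil', 'to', 'of', 'that'] (min_width=17, slack=1)
Line 6: ['bridge', 'calendar'] (min_width=15, slack=3)
Line 7: ['low', 'word'] (min_width=8, slack=10)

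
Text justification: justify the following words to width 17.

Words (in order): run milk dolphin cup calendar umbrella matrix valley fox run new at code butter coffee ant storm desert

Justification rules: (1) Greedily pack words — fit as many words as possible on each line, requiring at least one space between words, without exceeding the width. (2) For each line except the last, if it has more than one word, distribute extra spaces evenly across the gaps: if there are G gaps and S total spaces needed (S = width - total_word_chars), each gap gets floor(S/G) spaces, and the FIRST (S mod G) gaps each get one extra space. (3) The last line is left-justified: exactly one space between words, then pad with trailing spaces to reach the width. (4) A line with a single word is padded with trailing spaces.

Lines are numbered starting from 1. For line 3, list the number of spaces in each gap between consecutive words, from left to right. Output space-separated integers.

Answer: 3

Derivation:
Line 1: ['run', 'milk', 'dolphin'] (min_width=16, slack=1)
Line 2: ['cup', 'calendar'] (min_width=12, slack=5)
Line 3: ['umbrella', 'matrix'] (min_width=15, slack=2)
Line 4: ['valley', 'fox', 'run'] (min_width=14, slack=3)
Line 5: ['new', 'at', 'code'] (min_width=11, slack=6)
Line 6: ['butter', 'coffee', 'ant'] (min_width=17, slack=0)
Line 7: ['storm', 'desert'] (min_width=12, slack=5)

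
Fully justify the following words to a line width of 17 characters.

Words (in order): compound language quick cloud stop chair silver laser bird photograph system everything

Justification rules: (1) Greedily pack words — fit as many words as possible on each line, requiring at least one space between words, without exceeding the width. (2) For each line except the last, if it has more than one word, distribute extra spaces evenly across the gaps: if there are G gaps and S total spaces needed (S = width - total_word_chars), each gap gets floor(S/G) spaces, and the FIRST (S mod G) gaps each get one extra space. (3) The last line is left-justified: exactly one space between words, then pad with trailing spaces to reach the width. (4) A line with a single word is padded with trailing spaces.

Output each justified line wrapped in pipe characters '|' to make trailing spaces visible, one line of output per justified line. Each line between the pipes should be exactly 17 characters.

Answer: |compound language|
|quick  cloud stop|
|chair      silver|
|laser        bird|
|photograph system|
|everything       |

Derivation:
Line 1: ['compound', 'language'] (min_width=17, slack=0)
Line 2: ['quick', 'cloud', 'stop'] (min_width=16, slack=1)
Line 3: ['chair', 'silver'] (min_width=12, slack=5)
Line 4: ['laser', 'bird'] (min_width=10, slack=7)
Line 5: ['photograph', 'system'] (min_width=17, slack=0)
Line 6: ['everything'] (min_width=10, slack=7)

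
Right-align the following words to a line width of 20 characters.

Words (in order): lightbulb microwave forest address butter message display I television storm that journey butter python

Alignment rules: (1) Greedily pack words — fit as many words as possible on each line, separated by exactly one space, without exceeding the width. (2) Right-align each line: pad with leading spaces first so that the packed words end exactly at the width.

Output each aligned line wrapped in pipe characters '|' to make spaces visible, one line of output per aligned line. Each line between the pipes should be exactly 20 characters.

Line 1: ['lightbulb', 'microwave'] (min_width=19, slack=1)
Line 2: ['forest', 'address'] (min_width=14, slack=6)
Line 3: ['butter', 'message'] (min_width=14, slack=6)
Line 4: ['display', 'I', 'television'] (min_width=20, slack=0)
Line 5: ['storm', 'that', 'journey'] (min_width=18, slack=2)
Line 6: ['butter', 'python'] (min_width=13, slack=7)

Answer: | lightbulb microwave|
|      forest address|
|      butter message|
|display I television|
|  storm that journey|
|       butter python|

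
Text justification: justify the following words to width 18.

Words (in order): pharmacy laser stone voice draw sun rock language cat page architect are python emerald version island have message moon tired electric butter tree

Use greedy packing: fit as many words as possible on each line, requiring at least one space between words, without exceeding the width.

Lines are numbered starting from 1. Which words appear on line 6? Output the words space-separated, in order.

Answer: version island

Derivation:
Line 1: ['pharmacy', 'laser'] (min_width=14, slack=4)
Line 2: ['stone', 'voice', 'draw'] (min_width=16, slack=2)
Line 3: ['sun', 'rock', 'language'] (min_width=17, slack=1)
Line 4: ['cat', 'page', 'architect'] (min_width=18, slack=0)
Line 5: ['are', 'python', 'emerald'] (min_width=18, slack=0)
Line 6: ['version', 'island'] (min_width=14, slack=4)
Line 7: ['have', 'message', 'moon'] (min_width=17, slack=1)
Line 8: ['tired', 'electric'] (min_width=14, slack=4)
Line 9: ['butter', 'tree'] (min_width=11, slack=7)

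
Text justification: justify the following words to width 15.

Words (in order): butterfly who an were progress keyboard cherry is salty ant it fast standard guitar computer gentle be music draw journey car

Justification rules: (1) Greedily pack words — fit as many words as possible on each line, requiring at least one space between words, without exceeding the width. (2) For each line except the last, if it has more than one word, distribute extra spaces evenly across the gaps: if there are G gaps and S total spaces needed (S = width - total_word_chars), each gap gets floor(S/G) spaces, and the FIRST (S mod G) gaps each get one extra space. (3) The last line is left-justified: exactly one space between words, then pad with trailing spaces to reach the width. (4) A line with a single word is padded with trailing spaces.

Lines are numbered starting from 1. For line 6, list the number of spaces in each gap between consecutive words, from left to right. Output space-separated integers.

Line 1: ['butterfly', 'who'] (min_width=13, slack=2)
Line 2: ['an', 'were'] (min_width=7, slack=8)
Line 3: ['progress'] (min_width=8, slack=7)
Line 4: ['keyboard', 'cherry'] (min_width=15, slack=0)
Line 5: ['is', 'salty', 'ant', 'it'] (min_width=15, slack=0)
Line 6: ['fast', 'standard'] (min_width=13, slack=2)
Line 7: ['guitar', 'computer'] (min_width=15, slack=0)
Line 8: ['gentle', 'be', 'music'] (min_width=15, slack=0)
Line 9: ['draw', 'journey'] (min_width=12, slack=3)
Line 10: ['car'] (min_width=3, slack=12)

Answer: 3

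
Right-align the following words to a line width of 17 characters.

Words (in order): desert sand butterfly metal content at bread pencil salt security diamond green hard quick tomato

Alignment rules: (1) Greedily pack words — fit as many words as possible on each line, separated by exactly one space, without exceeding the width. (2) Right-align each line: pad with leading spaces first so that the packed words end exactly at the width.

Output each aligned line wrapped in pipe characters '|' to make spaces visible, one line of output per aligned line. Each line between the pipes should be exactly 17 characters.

Line 1: ['desert', 'sand'] (min_width=11, slack=6)
Line 2: ['butterfly', 'metal'] (min_width=15, slack=2)
Line 3: ['content', 'at', 'bread'] (min_width=16, slack=1)
Line 4: ['pencil', 'salt'] (min_width=11, slack=6)
Line 5: ['security', 'diamond'] (min_width=16, slack=1)
Line 6: ['green', 'hard', 'quick'] (min_width=16, slack=1)
Line 7: ['tomato'] (min_width=6, slack=11)

Answer: |      desert sand|
|  butterfly metal|
| content at bread|
|      pencil salt|
| security diamond|
| green hard quick|
|           tomato|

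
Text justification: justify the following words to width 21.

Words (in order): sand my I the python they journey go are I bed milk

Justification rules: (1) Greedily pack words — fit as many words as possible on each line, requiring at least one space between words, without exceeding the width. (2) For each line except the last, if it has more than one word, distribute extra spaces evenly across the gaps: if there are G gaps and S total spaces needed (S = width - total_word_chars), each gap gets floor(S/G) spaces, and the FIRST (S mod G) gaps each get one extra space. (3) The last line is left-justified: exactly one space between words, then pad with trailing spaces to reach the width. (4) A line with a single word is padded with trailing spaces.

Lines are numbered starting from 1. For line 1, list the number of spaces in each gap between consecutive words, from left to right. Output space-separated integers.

Answer: 2 1 1 1

Derivation:
Line 1: ['sand', 'my', 'I', 'the', 'python'] (min_width=20, slack=1)
Line 2: ['they', 'journey', 'go', 'are', 'I'] (min_width=21, slack=0)
Line 3: ['bed', 'milk'] (min_width=8, slack=13)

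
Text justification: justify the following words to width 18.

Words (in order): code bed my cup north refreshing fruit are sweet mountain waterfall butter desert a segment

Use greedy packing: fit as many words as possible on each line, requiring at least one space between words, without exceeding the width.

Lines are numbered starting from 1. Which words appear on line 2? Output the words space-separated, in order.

Line 1: ['code', 'bed', 'my', 'cup'] (min_width=15, slack=3)
Line 2: ['north', 'refreshing'] (min_width=16, slack=2)
Line 3: ['fruit', 'are', 'sweet'] (min_width=15, slack=3)
Line 4: ['mountain', 'waterfall'] (min_width=18, slack=0)
Line 5: ['butter', 'desert', 'a'] (min_width=15, slack=3)
Line 6: ['segment'] (min_width=7, slack=11)

Answer: north refreshing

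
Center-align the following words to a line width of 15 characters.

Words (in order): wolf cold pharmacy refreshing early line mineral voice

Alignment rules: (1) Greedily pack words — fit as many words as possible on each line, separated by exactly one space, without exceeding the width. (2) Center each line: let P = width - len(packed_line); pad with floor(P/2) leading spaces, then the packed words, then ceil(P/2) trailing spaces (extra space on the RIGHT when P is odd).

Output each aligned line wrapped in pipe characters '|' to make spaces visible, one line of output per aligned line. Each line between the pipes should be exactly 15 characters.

Line 1: ['wolf', 'cold'] (min_width=9, slack=6)
Line 2: ['pharmacy'] (min_width=8, slack=7)
Line 3: ['refreshing'] (min_width=10, slack=5)
Line 4: ['early', 'line'] (min_width=10, slack=5)
Line 5: ['mineral', 'voice'] (min_width=13, slack=2)

Answer: |   wolf cold   |
|   pharmacy    |
|  refreshing   |
|  early line   |
| mineral voice |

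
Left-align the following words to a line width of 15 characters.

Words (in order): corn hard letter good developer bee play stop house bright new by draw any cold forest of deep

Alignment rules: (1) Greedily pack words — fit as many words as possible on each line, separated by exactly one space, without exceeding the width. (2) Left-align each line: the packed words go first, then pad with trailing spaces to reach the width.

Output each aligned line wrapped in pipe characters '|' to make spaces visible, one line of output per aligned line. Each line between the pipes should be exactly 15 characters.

Line 1: ['corn', 'hard'] (min_width=9, slack=6)
Line 2: ['letter', 'good'] (min_width=11, slack=4)
Line 3: ['developer', 'bee'] (min_width=13, slack=2)
Line 4: ['play', 'stop', 'house'] (min_width=15, slack=0)
Line 5: ['bright', 'new', 'by'] (min_width=13, slack=2)
Line 6: ['draw', 'any', 'cold'] (min_width=13, slack=2)
Line 7: ['forest', 'of', 'deep'] (min_width=14, slack=1)

Answer: |corn hard      |
|letter good    |
|developer bee  |
|play stop house|
|bright new by  |
|draw any cold  |
|forest of deep |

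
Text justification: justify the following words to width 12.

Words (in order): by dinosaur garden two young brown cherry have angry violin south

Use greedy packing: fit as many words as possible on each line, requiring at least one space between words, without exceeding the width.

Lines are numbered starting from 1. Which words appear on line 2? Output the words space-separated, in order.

Line 1: ['by', 'dinosaur'] (min_width=11, slack=1)
Line 2: ['garden', 'two'] (min_width=10, slack=2)
Line 3: ['young', 'brown'] (min_width=11, slack=1)
Line 4: ['cherry', 'have'] (min_width=11, slack=1)
Line 5: ['angry', 'violin'] (min_width=12, slack=0)
Line 6: ['south'] (min_width=5, slack=7)

Answer: garden two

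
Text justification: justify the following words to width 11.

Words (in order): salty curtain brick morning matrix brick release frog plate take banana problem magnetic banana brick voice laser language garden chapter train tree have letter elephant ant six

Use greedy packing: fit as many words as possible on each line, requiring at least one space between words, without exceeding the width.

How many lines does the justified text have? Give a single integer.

Line 1: ['salty'] (min_width=5, slack=6)
Line 2: ['curtain'] (min_width=7, slack=4)
Line 3: ['brick'] (min_width=5, slack=6)
Line 4: ['morning'] (min_width=7, slack=4)
Line 5: ['matrix'] (min_width=6, slack=5)
Line 6: ['brick'] (min_width=5, slack=6)
Line 7: ['release'] (min_width=7, slack=4)
Line 8: ['frog', 'plate'] (min_width=10, slack=1)
Line 9: ['take', 'banana'] (min_width=11, slack=0)
Line 10: ['problem'] (min_width=7, slack=4)
Line 11: ['magnetic'] (min_width=8, slack=3)
Line 12: ['banana'] (min_width=6, slack=5)
Line 13: ['brick', 'voice'] (min_width=11, slack=0)
Line 14: ['laser'] (min_width=5, slack=6)
Line 15: ['language'] (min_width=8, slack=3)
Line 16: ['garden'] (min_width=6, slack=5)
Line 17: ['chapter'] (min_width=7, slack=4)
Line 18: ['train', 'tree'] (min_width=10, slack=1)
Line 19: ['have', 'letter'] (min_width=11, slack=0)
Line 20: ['elephant'] (min_width=8, slack=3)
Line 21: ['ant', 'six'] (min_width=7, slack=4)
Total lines: 21

Answer: 21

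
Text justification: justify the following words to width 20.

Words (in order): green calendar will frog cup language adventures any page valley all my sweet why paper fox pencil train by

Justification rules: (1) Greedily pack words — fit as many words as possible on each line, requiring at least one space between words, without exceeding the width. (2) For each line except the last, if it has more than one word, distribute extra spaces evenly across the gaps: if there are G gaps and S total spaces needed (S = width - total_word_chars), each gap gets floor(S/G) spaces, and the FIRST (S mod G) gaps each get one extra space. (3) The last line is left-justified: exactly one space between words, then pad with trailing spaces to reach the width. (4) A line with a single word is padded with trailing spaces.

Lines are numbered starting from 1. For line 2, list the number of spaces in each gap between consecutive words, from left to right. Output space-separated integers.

Line 1: ['green', 'calendar', 'will'] (min_width=19, slack=1)
Line 2: ['frog', 'cup', 'language'] (min_width=17, slack=3)
Line 3: ['adventures', 'any', 'page'] (min_width=19, slack=1)
Line 4: ['valley', 'all', 'my', 'sweet'] (min_width=19, slack=1)
Line 5: ['why', 'paper', 'fox', 'pencil'] (min_width=20, slack=0)
Line 6: ['train', 'by'] (min_width=8, slack=12)

Answer: 3 2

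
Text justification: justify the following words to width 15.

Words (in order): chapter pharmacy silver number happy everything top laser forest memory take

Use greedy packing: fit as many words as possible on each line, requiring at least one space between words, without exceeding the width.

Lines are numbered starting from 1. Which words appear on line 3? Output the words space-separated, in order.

Line 1: ['chapter'] (min_width=7, slack=8)
Line 2: ['pharmacy', 'silver'] (min_width=15, slack=0)
Line 3: ['number', 'happy'] (min_width=12, slack=3)
Line 4: ['everything', 'top'] (min_width=14, slack=1)
Line 5: ['laser', 'forest'] (min_width=12, slack=3)
Line 6: ['memory', 'take'] (min_width=11, slack=4)

Answer: number happy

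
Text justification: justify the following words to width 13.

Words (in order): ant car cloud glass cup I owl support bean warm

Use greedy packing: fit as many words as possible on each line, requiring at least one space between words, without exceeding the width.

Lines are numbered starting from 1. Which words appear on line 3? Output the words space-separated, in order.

Line 1: ['ant', 'car', 'cloud'] (min_width=13, slack=0)
Line 2: ['glass', 'cup', 'I'] (min_width=11, slack=2)
Line 3: ['owl', 'support'] (min_width=11, slack=2)
Line 4: ['bean', 'warm'] (min_width=9, slack=4)

Answer: owl support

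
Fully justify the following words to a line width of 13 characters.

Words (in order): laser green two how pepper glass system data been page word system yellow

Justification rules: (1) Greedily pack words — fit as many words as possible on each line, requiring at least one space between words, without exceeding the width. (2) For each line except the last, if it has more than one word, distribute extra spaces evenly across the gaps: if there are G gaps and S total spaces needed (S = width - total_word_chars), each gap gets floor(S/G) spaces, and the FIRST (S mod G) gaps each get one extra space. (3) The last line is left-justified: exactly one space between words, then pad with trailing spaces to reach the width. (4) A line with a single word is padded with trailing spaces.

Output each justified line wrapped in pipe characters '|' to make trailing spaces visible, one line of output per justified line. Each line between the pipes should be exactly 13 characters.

Line 1: ['laser', 'green'] (min_width=11, slack=2)
Line 2: ['two', 'how'] (min_width=7, slack=6)
Line 3: ['pepper', 'glass'] (min_width=12, slack=1)
Line 4: ['system', 'data'] (min_width=11, slack=2)
Line 5: ['been', 'page'] (min_width=9, slack=4)
Line 6: ['word', 'system'] (min_width=11, slack=2)
Line 7: ['yellow'] (min_width=6, slack=7)

Answer: |laser   green|
|two       how|
|pepper  glass|
|system   data|
|been     page|
|word   system|
|yellow       |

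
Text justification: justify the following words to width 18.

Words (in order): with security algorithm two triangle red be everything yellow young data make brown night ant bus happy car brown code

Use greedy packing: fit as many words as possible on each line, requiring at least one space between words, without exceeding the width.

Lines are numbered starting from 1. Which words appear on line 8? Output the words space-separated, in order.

Answer: brown code

Derivation:
Line 1: ['with', 'security'] (min_width=13, slack=5)
Line 2: ['algorithm', 'two'] (min_width=13, slack=5)
Line 3: ['triangle', 'red', 'be'] (min_width=15, slack=3)
Line 4: ['everything', 'yellow'] (min_width=17, slack=1)
Line 5: ['young', 'data', 'make'] (min_width=15, slack=3)
Line 6: ['brown', 'night', 'ant'] (min_width=15, slack=3)
Line 7: ['bus', 'happy', 'car'] (min_width=13, slack=5)
Line 8: ['brown', 'code'] (min_width=10, slack=8)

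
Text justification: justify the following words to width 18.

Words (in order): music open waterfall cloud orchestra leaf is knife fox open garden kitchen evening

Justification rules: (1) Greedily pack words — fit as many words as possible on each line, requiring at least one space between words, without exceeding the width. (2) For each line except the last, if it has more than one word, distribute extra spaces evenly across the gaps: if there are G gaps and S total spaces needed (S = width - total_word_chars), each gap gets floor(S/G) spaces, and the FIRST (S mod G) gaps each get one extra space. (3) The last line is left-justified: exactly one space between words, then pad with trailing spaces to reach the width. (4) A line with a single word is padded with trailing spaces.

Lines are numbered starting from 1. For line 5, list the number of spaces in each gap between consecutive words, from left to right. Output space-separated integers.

Answer: 5

Derivation:
Line 1: ['music', 'open'] (min_width=10, slack=8)
Line 2: ['waterfall', 'cloud'] (min_width=15, slack=3)
Line 3: ['orchestra', 'leaf', 'is'] (min_width=17, slack=1)
Line 4: ['knife', 'fox', 'open'] (min_width=14, slack=4)
Line 5: ['garden', 'kitchen'] (min_width=14, slack=4)
Line 6: ['evening'] (min_width=7, slack=11)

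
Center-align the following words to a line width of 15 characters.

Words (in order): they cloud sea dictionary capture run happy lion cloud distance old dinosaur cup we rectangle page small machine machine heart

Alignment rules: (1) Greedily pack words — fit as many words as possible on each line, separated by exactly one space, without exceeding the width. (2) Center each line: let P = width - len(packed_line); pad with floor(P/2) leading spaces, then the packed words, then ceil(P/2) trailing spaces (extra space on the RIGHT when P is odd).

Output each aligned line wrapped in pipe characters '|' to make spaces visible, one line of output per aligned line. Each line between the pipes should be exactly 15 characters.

Line 1: ['they', 'cloud', 'sea'] (min_width=14, slack=1)
Line 2: ['dictionary'] (min_width=10, slack=5)
Line 3: ['capture', 'run'] (min_width=11, slack=4)
Line 4: ['happy', 'lion'] (min_width=10, slack=5)
Line 5: ['cloud', 'distance'] (min_width=14, slack=1)
Line 6: ['old', 'dinosaur'] (min_width=12, slack=3)
Line 7: ['cup', 'we'] (min_width=6, slack=9)
Line 8: ['rectangle', 'page'] (min_width=14, slack=1)
Line 9: ['small', 'machine'] (min_width=13, slack=2)
Line 10: ['machine', 'heart'] (min_width=13, slack=2)

Answer: |they cloud sea |
|  dictionary   |
|  capture run  |
|  happy lion   |
|cloud distance |
| old dinosaur  |
|    cup we     |
|rectangle page |
| small machine |
| machine heart |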